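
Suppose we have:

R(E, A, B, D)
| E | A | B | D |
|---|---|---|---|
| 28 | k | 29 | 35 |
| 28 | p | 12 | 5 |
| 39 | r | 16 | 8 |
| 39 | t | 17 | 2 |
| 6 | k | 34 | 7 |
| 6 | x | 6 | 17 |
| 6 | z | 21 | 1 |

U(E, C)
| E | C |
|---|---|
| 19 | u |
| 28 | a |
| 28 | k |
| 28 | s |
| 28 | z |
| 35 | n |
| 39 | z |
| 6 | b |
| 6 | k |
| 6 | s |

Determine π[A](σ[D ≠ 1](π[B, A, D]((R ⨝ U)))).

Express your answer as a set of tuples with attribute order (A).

{k, p, r, t, x}

Joining R and U on E yields {(28, k, 29, 35, a), (28, k, 29, 35, k), (28, k, 29, 35, s), (28, k, 29, 35, z), (28, p, 12, 5, a), (28, p, 12, 5, k), (28, p, 12, 5, s), (28, p, 12, 5, z), (39, r, 16, 8, z), (39, t, 17, 2, z), (6, k, 34, 7, b), (6, k, 34, 7, k), (6, k, 34, 7, s), (6, x, 6, 17, b), (6, x, 6, 17, k), (6, x, 6, 17, s), (6, z, 21, 1, b), (6, z, 21, 1, k), (6, z, 21, 1, s)}.
π_{B, A, D} gives {(12, p, 5), (16, r, 8), (17, t, 2), (21, z, 1), (29, k, 35), (34, k, 7), (6, x, 17)} (12 duplicate(s) eliminated).
σ[D ≠ 1]: keep tuples satisfying D ≠ 1 → {(12, p, 5), (16, r, 8), (17, t, 2), (29, k, 35), (34, k, 7), (6, x, 17)}
π_{A} gives {k, p, r, t, x} (1 duplicate(s) eliminated).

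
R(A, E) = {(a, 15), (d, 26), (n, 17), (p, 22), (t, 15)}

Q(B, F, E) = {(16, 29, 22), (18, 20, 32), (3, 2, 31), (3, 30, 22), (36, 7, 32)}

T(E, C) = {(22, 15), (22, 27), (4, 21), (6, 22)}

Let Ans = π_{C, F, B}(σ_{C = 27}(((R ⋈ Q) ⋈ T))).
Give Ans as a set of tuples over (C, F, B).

{(27, 29, 16), (27, 30, 3)}

R ⋈ Q (natural join on E): {(p, 22, 16, 29), (p, 22, 3, 30)}
(R ⋈ Q) ⋈ T (natural join on E): {(p, 22, 16, 29, 15), (p, 22, 16, 29, 27), (p, 22, 3, 30, 15), (p, 22, 3, 30, 27)}
Filtering on C = 27 leaves {(p, 22, 16, 29, 27), (p, 22, 3, 30, 27)}.
π[C, F, B]: project onto (C, F, B) → {(27, 29, 16), (27, 30, 3)}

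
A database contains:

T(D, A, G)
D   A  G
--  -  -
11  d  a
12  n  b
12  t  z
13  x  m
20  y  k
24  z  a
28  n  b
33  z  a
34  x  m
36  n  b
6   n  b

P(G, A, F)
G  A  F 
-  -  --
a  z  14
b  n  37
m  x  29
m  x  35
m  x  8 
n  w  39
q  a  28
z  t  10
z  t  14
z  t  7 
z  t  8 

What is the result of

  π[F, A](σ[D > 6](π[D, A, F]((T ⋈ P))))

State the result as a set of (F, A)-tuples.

{(10, t), (14, t), (14, z), (29, x), (35, x), (37, n), (7, t), (8, t), (8, x)}

Joining T and P on A, G yields {(12, n, b, 37), (12, t, z, 10), (12, t, z, 14), (12, t, z, 7), (12, t, z, 8), (13, x, m, 29), (13, x, m, 35), (13, x, m, 8), (24, z, a, 14), (28, n, b, 37), (33, z, a, 14), (34, x, m, 29), (34, x, m, 35), (34, x, m, 8), (36, n, b, 37), (6, n, b, 37)}.
π[D, A, F]: project onto (D, A, F) → {(12, n, 37), (12, t, 10), (12, t, 14), (12, t, 7), (12, t, 8), (13, x, 29), (13, x, 35), (13, x, 8), (24, z, 14), (28, n, 37), (33, z, 14), (34, x, 29), (34, x, 35), (34, x, 8), (36, n, 37), (6, n, 37)}
σ[D > 6]: keep tuples satisfying D > 6 → {(12, n, 37), (12, t, 10), (12, t, 14), (12, t, 7), (12, t, 8), (13, x, 29), (13, x, 35), (13, x, 8), (24, z, 14), (28, n, 37), (33, z, 14), (34, x, 29), (34, x, 35), (34, x, 8), (36, n, 37)}
π[F, A]: project onto (F, A) (6 duplicate(s) eliminated) → {(10, t), (14, t), (14, z), (29, x), (35, x), (37, n), (7, t), (8, t), (8, x)}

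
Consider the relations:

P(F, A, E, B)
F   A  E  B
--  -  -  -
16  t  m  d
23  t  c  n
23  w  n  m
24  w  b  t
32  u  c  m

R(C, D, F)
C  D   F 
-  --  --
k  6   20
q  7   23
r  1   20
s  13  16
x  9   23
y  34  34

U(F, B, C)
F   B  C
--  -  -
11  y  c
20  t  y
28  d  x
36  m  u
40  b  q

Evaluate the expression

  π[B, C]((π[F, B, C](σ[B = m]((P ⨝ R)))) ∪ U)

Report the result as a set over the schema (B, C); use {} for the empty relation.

P ⋈ R (natural join on F): {(16, t, m, d, s, 13), (23, t, c, n, q, 7), (23, t, c, n, x, 9), (23, w, n, m, q, 7), (23, w, n, m, x, 9)}
Apply σ_{B = m}; surviving tuples: {(23, w, n, m, q, 7), (23, w, n, m, x, 9)}
Projecting to F, B, C: {(23, m, q), (23, m, x)}
Taking the union: {(11, y, c), (20, t, y), (23, m, q), (23, m, x), (28, d, x), (36, m, u), (40, b, q)}
Projecting to B, C: {(b, q), (d, x), (m, q), (m, u), (m, x), (t, y), (y, c)}

{(b, q), (d, x), (m, q), (m, u), (m, x), (t, y), (y, c)}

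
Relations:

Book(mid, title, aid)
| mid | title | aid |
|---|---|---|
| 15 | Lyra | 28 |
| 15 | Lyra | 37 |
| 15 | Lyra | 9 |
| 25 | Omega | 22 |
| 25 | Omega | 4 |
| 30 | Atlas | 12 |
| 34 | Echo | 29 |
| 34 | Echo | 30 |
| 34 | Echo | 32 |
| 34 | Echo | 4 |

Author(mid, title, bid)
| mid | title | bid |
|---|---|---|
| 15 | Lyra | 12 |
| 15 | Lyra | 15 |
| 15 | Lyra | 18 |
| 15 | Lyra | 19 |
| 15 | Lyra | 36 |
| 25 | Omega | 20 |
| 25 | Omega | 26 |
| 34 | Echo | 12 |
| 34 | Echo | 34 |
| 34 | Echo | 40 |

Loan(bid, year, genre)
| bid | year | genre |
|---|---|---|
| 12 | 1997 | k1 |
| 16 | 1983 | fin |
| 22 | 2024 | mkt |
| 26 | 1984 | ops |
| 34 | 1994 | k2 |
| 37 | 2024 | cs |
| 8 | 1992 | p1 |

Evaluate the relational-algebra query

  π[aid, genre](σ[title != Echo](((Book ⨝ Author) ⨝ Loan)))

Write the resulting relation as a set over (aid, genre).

Natural join on mid, title: {(15, Lyra, 28, 12), (15, Lyra, 28, 15), (15, Lyra, 28, 18), (15, Lyra, 28, 19), (15, Lyra, 28, 36), (15, Lyra, 37, 12), (15, Lyra, 37, 15), (15, Lyra, 37, 18), (15, Lyra, 37, 19), (15, Lyra, 37, 36), (15, Lyra, 9, 12), (15, Lyra, 9, 15), (15, Lyra, 9, 18), (15, Lyra, 9, 19), (15, Lyra, 9, 36), (25, Omega, 22, 20), (25, Omega, 22, 26), (25, Omega, 4, 20), (25, Omega, 4, 26), (34, Echo, 29, 12), (34, Echo, 29, 34), (34, Echo, 29, 40), (34, Echo, 30, 12), (34, Echo, 30, 34), (34, Echo, 30, 40), (34, Echo, 32, 12), (34, Echo, 32, 34), (34, Echo, 32, 40), (34, Echo, 4, 12), (34, Echo, 4, 34), (34, Echo, 4, 40)}
Natural join on bid: {(15, Lyra, 28, 12, 1997, k1), (15, Lyra, 37, 12, 1997, k1), (15, Lyra, 9, 12, 1997, k1), (25, Omega, 22, 26, 1984, ops), (25, Omega, 4, 26, 1984, ops), (34, Echo, 29, 12, 1997, k1), (34, Echo, 29, 34, 1994, k2), (34, Echo, 30, 12, 1997, k1), (34, Echo, 30, 34, 1994, k2), (34, Echo, 32, 12, 1997, k1), (34, Echo, 32, 34, 1994, k2), (34, Echo, 4, 12, 1997, k1), (34, Echo, 4, 34, 1994, k2)}
σ[title != Echo]: keep tuples satisfying title != Echo → {(15, Lyra, 28, 12, 1997, k1), (15, Lyra, 37, 12, 1997, k1), (15, Lyra, 9, 12, 1997, k1), (25, Omega, 22, 26, 1984, ops), (25, Omega, 4, 26, 1984, ops)}
π_{aid, genre} gives {(22, ops), (28, k1), (37, k1), (4, ops), (9, k1)}.

{(22, ops), (28, k1), (37, k1), (4, ops), (9, k1)}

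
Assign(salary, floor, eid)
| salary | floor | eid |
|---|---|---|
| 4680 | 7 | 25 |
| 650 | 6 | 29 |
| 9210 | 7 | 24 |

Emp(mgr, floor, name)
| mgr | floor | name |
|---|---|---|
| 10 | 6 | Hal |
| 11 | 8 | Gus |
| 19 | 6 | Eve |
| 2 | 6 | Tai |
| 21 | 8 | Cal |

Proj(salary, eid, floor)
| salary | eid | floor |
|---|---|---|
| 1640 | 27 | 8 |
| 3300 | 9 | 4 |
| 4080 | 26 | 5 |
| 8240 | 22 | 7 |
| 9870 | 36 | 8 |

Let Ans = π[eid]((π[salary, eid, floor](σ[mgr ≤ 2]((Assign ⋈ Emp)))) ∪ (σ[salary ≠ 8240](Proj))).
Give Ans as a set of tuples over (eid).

Joining Assign and Emp on floor yields {(650, 6, 29, 10, Hal), (650, 6, 29, 19, Eve), (650, 6, 29, 2, Tai)}.
Apply σ_{mgr ≤ 2}; surviving tuples: {(650, 6, 29, 2, Tai)}
Keep only column(s) salary, eid, floor: {(650, 29, 6)}
Apply σ_{salary ≠ 8240}; surviving tuples: {(1640, 27, 8), (3300, 9, 4), (4080, 26, 5), (9870, 36, 8)}
Set union of the two operands is {(1640, 27, 8), (3300, 9, 4), (4080, 26, 5), (650, 29, 6), (9870, 36, 8)}.
Keep only column(s) eid: {26, 27, 29, 36, 9}

{26, 27, 29, 36, 9}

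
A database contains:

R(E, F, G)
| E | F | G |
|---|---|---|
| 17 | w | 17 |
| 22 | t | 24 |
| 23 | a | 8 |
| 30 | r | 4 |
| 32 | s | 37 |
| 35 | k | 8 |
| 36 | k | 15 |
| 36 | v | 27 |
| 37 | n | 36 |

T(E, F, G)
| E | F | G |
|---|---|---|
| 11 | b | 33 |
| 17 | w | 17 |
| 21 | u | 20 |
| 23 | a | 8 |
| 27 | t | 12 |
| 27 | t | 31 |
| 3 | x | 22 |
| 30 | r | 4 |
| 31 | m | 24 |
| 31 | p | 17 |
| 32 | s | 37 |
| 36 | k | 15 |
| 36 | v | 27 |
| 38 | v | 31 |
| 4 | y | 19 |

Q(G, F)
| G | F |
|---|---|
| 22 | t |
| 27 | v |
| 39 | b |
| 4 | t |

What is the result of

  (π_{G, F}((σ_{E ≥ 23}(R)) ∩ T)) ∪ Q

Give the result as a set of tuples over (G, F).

Apply σ_{E ≥ 23}; surviving tuples: {(23, a, 8), (30, r, 4), (32, s, 37), (35, k, 8), (36, k, 15), (36, v, 27), (37, n, 36)}
Taking the intersection: {(23, a, 8), (30, r, 4), (32, s, 37), (36, k, 15), (36, v, 27)}
Projecting to G, F: {(15, k), (27, v), (37, s), (4, r), (8, a)}
Taking the union: {(15, k), (22, t), (27, v), (37, s), (39, b), (4, r), (4, t), (8, a)}

{(15, k), (22, t), (27, v), (37, s), (39, b), (4, r), (4, t), (8, a)}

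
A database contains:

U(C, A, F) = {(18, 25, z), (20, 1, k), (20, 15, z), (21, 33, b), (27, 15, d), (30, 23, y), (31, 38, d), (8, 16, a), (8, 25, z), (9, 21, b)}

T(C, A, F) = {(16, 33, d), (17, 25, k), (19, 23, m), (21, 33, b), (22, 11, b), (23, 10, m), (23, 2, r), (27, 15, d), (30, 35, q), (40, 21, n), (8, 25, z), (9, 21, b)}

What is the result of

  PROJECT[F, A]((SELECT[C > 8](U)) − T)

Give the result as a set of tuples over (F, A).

σ[C > 8]: keep tuples satisfying C > 8 → {(18, 25, z), (20, 1, k), (20, 15, z), (21, 33, b), (27, 15, d), (30, 23, y), (31, 38, d), (9, 21, b)}
Taking the difference: {(18, 25, z), (20, 1, k), (20, 15, z), (30, 23, y), (31, 38, d)}
Keep only column(s) F, A: {(d, 38), (k, 1), (y, 23), (z, 15), (z, 25)}

{(d, 38), (k, 1), (y, 23), (z, 15), (z, 25)}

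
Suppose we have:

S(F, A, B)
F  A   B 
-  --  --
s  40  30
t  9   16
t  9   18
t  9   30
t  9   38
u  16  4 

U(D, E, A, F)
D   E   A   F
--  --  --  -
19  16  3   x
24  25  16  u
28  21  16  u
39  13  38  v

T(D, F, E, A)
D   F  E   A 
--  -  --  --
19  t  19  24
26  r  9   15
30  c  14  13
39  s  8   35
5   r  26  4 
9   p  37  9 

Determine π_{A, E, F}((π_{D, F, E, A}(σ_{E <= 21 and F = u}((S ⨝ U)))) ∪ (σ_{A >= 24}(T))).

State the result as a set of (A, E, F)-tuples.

Natural join on F, A: {(u, 16, 4, 24, 25), (u, 16, 4, 28, 21)}
Filtering on E <= 21 and F = u leaves {(u, 16, 4, 28, 21)}.
Keep only column(s) D, F, E, A: {(28, u, 21, 16)}
Filtering on A >= 24 leaves {(19, t, 19, 24), (39, s, 8, 35)}.
Taking the union: {(19, t, 19, 24), (28, u, 21, 16), (39, s, 8, 35)}
Keep only column(s) A, E, F: {(16, 21, u), (24, 19, t), (35, 8, s)}

{(16, 21, u), (24, 19, t), (35, 8, s)}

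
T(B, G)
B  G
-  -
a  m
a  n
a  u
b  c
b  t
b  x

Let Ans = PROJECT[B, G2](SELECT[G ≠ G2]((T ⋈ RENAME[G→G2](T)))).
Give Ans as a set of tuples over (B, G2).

ρ[G→G2]: schema becomes (B, G2); tuples unchanged.
Joining T and RENAME[G→G2](T) on B yields {(a, m, m), (a, m, n), (a, m, u), (a, n, m), (a, n, n), (a, n, u), (a, u, m), (a, u, n), (a, u, u), (b, c, c), (b, c, t), (b, c, x), (b, t, c), (b, t, t), (b, t, x), (b, x, c), (b, x, t), (b, x, x)}.
Apply σ_{G ≠ G2}; surviving tuples: {(a, m, n), (a, m, u), (a, n, m), (a, n, u), (a, u, m), (a, u, n), (b, c, t), (b, c, x), (b, t, c), (b, t, x), (b, x, c), (b, x, t)}
π_{B, G2} gives {(a, m), (a, n), (a, u), (b, c), (b, t), (b, x)} (6 duplicate(s) eliminated).

{(a, m), (a, n), (a, u), (b, c), (b, t), (b, x)}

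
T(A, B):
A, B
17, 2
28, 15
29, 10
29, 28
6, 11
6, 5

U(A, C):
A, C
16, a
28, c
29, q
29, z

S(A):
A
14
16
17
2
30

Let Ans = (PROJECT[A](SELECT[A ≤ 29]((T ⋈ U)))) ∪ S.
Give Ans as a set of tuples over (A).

{14, 16, 17, 2, 28, 29, 30}

Natural join on A: {(28, 15, c), (29, 10, q), (29, 10, z), (29, 28, q), (29, 28, z)}
Apply σ_{A ≤ 29}; surviving tuples: {(28, 15, c), (29, 10, q), (29, 10, z), (29, 28, q), (29, 28, z)}
Projecting to A (3 duplicate(s) eliminated): {28, 29}
Set union of the two operands is {14, 16, 17, 2, 28, 29, 30}.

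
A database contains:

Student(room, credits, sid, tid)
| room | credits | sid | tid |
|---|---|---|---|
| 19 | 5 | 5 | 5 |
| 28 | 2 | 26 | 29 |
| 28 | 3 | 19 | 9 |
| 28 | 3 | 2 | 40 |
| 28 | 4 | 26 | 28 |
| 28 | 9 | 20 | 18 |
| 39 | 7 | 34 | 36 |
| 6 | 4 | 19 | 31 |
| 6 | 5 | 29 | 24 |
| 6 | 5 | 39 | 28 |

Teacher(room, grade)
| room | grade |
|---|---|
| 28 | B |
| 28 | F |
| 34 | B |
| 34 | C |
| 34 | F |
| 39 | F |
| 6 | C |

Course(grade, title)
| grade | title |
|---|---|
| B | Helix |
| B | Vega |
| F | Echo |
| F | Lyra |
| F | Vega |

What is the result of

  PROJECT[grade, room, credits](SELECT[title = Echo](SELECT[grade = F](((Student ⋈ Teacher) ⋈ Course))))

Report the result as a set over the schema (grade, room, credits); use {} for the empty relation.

{(F, 28, 2), (F, 28, 3), (F, 28, 4), (F, 28, 9), (F, 39, 7)}

Joining Student and Teacher on room yields {(28, 2, 26, 29, B), (28, 2, 26, 29, F), (28, 3, 19, 9, B), (28, 3, 19, 9, F), (28, 3, 2, 40, B), (28, 3, 2, 40, F), (28, 4, 26, 28, B), (28, 4, 26, 28, F), (28, 9, 20, 18, B), (28, 9, 20, 18, F), (39, 7, 34, 36, F), (6, 4, 19, 31, C), (6, 5, 29, 24, C), (6, 5, 39, 28, C)}.
Joining (Student ⋈ Teacher) and Course on grade yields {(28, 2, 26, 29, B, Helix), (28, 2, 26, 29, B, Vega), (28, 2, 26, 29, F, Echo), (28, 2, 26, 29, F, Lyra), (28, 2, 26, 29, F, Vega), (28, 3, 19, 9, B, Helix), (28, 3, 19, 9, B, Vega), (28, 3, 19, 9, F, Echo), (28, 3, 19, 9, F, Lyra), (28, 3, 19, 9, F, Vega), (28, 3, 2, 40, B, Helix), (28, 3, 2, 40, B, Vega), (28, 3, 2, 40, F, Echo), (28, 3, 2, 40, F, Lyra), (28, 3, 2, 40, F, Vega), (28, 4, 26, 28, B, Helix), (28, 4, 26, 28, B, Vega), (28, 4, 26, 28, F, Echo), (28, 4, 26, 28, F, Lyra), (28, 4, 26, 28, F, Vega), (28, 9, 20, 18, B, Helix), (28, 9, 20, 18, B, Vega), (28, 9, 20, 18, F, Echo), (28, 9, 20, 18, F, Lyra), (28, 9, 20, 18, F, Vega), (39, 7, 34, 36, F, Echo), (39, 7, 34, 36, F, Lyra), (39, 7, 34, 36, F, Vega)}.
Selection grade = F: {(28, 2, 26, 29, F, Echo), (28, 2, 26, 29, F, Lyra), (28, 2, 26, 29, F, Vega), (28, 3, 19, 9, F, Echo), (28, 3, 19, 9, F, Lyra), (28, 3, 19, 9, F, Vega), (28, 3, 2, 40, F, Echo), (28, 3, 2, 40, F, Lyra), (28, 3, 2, 40, F, Vega), (28, 4, 26, 28, F, Echo), (28, 4, 26, 28, F, Lyra), (28, 4, 26, 28, F, Vega), (28, 9, 20, 18, F, Echo), (28, 9, 20, 18, F, Lyra), (28, 9, 20, 18, F, Vega), (39, 7, 34, 36, F, Echo), (39, 7, 34, 36, F, Lyra), (39, 7, 34, 36, F, Vega)}
Selection title = Echo: {(28, 2, 26, 29, F, Echo), (28, 3, 19, 9, F, Echo), (28, 3, 2, 40, F, Echo), (28, 4, 26, 28, F, Echo), (28, 9, 20, 18, F, Echo), (39, 7, 34, 36, F, Echo)}
π[grade, room, credits]: project onto (grade, room, credits) (1 duplicate(s) eliminated) → {(F, 28, 2), (F, 28, 3), (F, 28, 4), (F, 28, 9), (F, 39, 7)}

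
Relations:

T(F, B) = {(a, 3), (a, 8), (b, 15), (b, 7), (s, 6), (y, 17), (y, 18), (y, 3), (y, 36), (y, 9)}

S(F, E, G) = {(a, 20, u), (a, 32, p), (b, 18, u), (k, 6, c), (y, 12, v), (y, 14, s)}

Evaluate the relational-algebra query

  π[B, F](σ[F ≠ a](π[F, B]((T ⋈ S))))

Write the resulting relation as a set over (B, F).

{(15, b), (17, y), (18, y), (3, y), (36, y), (7, b), (9, y)}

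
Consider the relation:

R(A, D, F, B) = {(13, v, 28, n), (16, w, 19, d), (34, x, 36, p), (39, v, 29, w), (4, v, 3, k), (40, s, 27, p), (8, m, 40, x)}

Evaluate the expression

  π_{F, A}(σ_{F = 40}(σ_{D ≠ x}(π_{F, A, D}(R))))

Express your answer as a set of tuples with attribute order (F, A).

{(40, 8)}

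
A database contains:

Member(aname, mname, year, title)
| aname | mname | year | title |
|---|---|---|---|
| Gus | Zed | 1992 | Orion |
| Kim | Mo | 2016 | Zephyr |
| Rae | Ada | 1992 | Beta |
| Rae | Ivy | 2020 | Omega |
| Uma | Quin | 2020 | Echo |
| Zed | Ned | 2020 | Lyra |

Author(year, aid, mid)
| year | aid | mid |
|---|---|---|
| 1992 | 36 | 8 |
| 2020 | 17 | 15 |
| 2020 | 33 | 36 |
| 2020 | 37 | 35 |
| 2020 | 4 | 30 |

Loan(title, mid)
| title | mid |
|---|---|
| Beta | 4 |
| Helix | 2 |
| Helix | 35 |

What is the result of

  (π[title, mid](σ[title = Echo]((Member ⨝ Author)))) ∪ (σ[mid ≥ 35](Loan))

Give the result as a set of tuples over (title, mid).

{(Echo, 15), (Echo, 30), (Echo, 35), (Echo, 36), (Helix, 35)}

Member ⋈ Author (natural join on year): {(Gus, Zed, 1992, Orion, 36, 8), (Rae, Ada, 1992, Beta, 36, 8), (Rae, Ivy, 2020, Omega, 17, 15), (Rae, Ivy, 2020, Omega, 33, 36), (Rae, Ivy, 2020, Omega, 37, 35), (Rae, Ivy, 2020, Omega, 4, 30), (Uma, Quin, 2020, Echo, 17, 15), (Uma, Quin, 2020, Echo, 33, 36), (Uma, Quin, 2020, Echo, 37, 35), (Uma, Quin, 2020, Echo, 4, 30), (Zed, Ned, 2020, Lyra, 17, 15), (Zed, Ned, 2020, Lyra, 33, 36), (Zed, Ned, 2020, Lyra, 37, 35), (Zed, Ned, 2020, Lyra, 4, 30)}
Selection title = Echo: {(Uma, Quin, 2020, Echo, 17, 15), (Uma, Quin, 2020, Echo, 33, 36), (Uma, Quin, 2020, Echo, 37, 35), (Uma, Quin, 2020, Echo, 4, 30)}
π[title, mid]: project onto (title, mid) → {(Echo, 15), (Echo, 30), (Echo, 35), (Echo, 36)}
Selection mid ≥ 35: {(Helix, 35)}
Taking the union: {(Echo, 15), (Echo, 30), (Echo, 35), (Echo, 36), (Helix, 35)}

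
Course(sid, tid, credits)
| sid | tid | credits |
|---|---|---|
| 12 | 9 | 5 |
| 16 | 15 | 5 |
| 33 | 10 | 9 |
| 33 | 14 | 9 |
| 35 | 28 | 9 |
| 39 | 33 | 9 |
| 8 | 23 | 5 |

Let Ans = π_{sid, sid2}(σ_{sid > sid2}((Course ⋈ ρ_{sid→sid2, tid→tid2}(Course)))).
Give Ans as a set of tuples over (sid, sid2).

ρ[sid→sid2, tid→tid2]: schema becomes (sid2, tid2, credits); tuples unchanged.
Joining Course and ρ_{sid→sid2, tid→tid2}(Course) on credits yields {(12, 9, 5, 12, 9), (12, 9, 5, 16, 15), (12, 9, 5, 8, 23), (16, 15, 5, 12, 9), (16, 15, 5, 16, 15), (16, 15, 5, 8, 23), (33, 10, 9, 33, 10), (33, 10, 9, 33, 14), (33, 10, 9, 35, 28), (33, 10, 9, 39, 33), (33, 14, 9, 33, 10), (33, 14, 9, 33, 14), (33, 14, 9, 35, 28), (33, 14, 9, 39, 33), (35, 28, 9, 33, 10), (35, 28, 9, 33, 14), (35, 28, 9, 35, 28), (35, 28, 9, 39, 33), (39, 33, 9, 33, 10), (39, 33, 9, 33, 14), (39, 33, 9, 35, 28), (39, 33, 9, 39, 33), (8, 23, 5, 12, 9), (8, 23, 5, 16, 15), (8, 23, 5, 8, 23)}.
σ[sid > sid2]: keep tuples satisfying sid > sid2 → {(12, 9, 5, 8, 23), (16, 15, 5, 12, 9), (16, 15, 5, 8, 23), (35, 28, 9, 33, 10), (35, 28, 9, 33, 14), (39, 33, 9, 33, 10), (39, 33, 9, 33, 14), (39, 33, 9, 35, 28)}
Keep only column(s) sid, sid2 (2 duplicate(s) eliminated): {(12, 8), (16, 12), (16, 8), (35, 33), (39, 33), (39, 35)}

{(12, 8), (16, 12), (16, 8), (35, 33), (39, 33), (39, 35)}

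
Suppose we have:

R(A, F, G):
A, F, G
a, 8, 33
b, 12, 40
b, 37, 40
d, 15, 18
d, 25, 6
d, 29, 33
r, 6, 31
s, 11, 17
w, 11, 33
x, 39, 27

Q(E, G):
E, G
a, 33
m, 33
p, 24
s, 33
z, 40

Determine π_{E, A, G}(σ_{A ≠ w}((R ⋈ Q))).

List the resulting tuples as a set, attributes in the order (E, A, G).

R ⋈ Q (natural join on G): {(a, 8, 33, a), (a, 8, 33, m), (a, 8, 33, s), (b, 12, 40, z), (b, 37, 40, z), (d, 29, 33, a), (d, 29, 33, m), (d, 29, 33, s), (w, 11, 33, a), (w, 11, 33, m), (w, 11, 33, s)}
Filtering on A ≠ w leaves {(a, 8, 33, a), (a, 8, 33, m), (a, 8, 33, s), (b, 12, 40, z), (b, 37, 40, z), (d, 29, 33, a), (d, 29, 33, m), (d, 29, 33, s)}.
Keep only column(s) E, A, G (1 duplicate(s) eliminated): {(a, a, 33), (a, d, 33), (m, a, 33), (m, d, 33), (s, a, 33), (s, d, 33), (z, b, 40)}

{(a, a, 33), (a, d, 33), (m, a, 33), (m, d, 33), (s, a, 33), (s, d, 33), (z, b, 40)}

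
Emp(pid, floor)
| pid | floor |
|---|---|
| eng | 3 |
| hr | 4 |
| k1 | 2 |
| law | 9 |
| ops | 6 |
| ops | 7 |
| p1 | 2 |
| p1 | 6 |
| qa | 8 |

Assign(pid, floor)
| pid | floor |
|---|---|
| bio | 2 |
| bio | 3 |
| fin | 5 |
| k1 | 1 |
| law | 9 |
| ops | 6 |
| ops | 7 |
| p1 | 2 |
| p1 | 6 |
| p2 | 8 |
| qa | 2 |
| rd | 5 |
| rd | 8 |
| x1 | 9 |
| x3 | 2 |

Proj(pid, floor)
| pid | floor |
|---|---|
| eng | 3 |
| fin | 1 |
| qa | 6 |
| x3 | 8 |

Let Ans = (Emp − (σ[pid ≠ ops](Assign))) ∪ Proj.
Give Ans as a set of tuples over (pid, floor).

Filtering on pid ≠ ops leaves {(bio, 2), (bio, 3), (fin, 5), (k1, 1), (law, 9), (p1, 2), (p1, 6), (p2, 8), (qa, 2), (rd, 5), (rd, 8), (x1, 9), (x3, 2)}.
Difference: {(eng, 3), (hr, 4), (k1, 2), (law, 9), (ops, 6), (ops, 7), (p1, 2), (p1, 6), (qa, 8)} with {(bio, 2), (bio, 3), (fin, 5), (k1, 1), (law, 9), (p1, 2), (p1, 6), (p2, 8), (qa, 2), (rd, 5), (rd, 8), (x1, 9), (x3, 2)} → {(eng, 3), (hr, 4), (k1, 2), (ops, 6), (ops, 7), (qa, 8)}
Union: {(eng, 3), (hr, 4), (k1, 2), (ops, 6), (ops, 7), (qa, 8)} with {(eng, 3), (fin, 1), (qa, 6), (x3, 8)} → {(eng, 3), (fin, 1), (hr, 4), (k1, 2), (ops, 6), (ops, 7), (qa, 6), (qa, 8), (x3, 8)}

{(eng, 3), (fin, 1), (hr, 4), (k1, 2), (ops, 6), (ops, 7), (qa, 6), (qa, 8), (x3, 8)}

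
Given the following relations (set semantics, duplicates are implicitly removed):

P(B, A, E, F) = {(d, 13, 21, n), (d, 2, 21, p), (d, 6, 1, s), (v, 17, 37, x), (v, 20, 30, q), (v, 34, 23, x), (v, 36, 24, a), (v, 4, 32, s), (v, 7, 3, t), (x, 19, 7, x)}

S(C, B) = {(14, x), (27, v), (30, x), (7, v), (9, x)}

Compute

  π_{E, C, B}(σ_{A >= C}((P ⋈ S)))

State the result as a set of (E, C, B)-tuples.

{(23, 27, v), (23, 7, v), (24, 27, v), (24, 7, v), (3, 7, v), (30, 7, v), (37, 7, v), (7, 14, x), (7, 9, x)}

Joining P and S on B yields {(v, 17, 37, x, 27), (v, 17, 37, x, 7), (v, 20, 30, q, 27), (v, 20, 30, q, 7), (v, 34, 23, x, 27), (v, 34, 23, x, 7), (v, 36, 24, a, 27), (v, 36, 24, a, 7), (v, 4, 32, s, 27), (v, 4, 32, s, 7), (v, 7, 3, t, 27), (v, 7, 3, t, 7), (x, 19, 7, x, 14), (x, 19, 7, x, 30), (x, 19, 7, x, 9)}.
Selection A >= C: {(v, 17, 37, x, 7), (v, 20, 30, q, 7), (v, 34, 23, x, 27), (v, 34, 23, x, 7), (v, 36, 24, a, 27), (v, 36, 24, a, 7), (v, 7, 3, t, 7), (x, 19, 7, x, 14), (x, 19, 7, x, 9)}
Projecting to E, C, B: {(23, 27, v), (23, 7, v), (24, 27, v), (24, 7, v), (3, 7, v), (30, 7, v), (37, 7, v), (7, 14, x), (7, 9, x)}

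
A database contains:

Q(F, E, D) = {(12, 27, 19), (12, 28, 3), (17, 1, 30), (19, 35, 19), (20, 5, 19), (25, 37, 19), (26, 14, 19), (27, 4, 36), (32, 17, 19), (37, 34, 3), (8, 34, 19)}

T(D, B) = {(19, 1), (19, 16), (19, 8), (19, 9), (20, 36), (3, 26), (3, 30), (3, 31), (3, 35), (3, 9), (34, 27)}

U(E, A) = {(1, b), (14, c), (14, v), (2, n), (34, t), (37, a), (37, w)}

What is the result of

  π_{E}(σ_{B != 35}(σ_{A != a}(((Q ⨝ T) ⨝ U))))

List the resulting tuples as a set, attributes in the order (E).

{14, 34, 37}

Q ⋈ T (natural join on D): {(12, 27, 19, 1), (12, 27, 19, 16), (12, 27, 19, 8), (12, 27, 19, 9), (12, 28, 3, 26), (12, 28, 3, 30), (12, 28, 3, 31), (12, 28, 3, 35), (12, 28, 3, 9), (19, 35, 19, 1), (19, 35, 19, 16), (19, 35, 19, 8), (19, 35, 19, 9), (20, 5, 19, 1), (20, 5, 19, 16), (20, 5, 19, 8), (20, 5, 19, 9), (25, 37, 19, 1), (25, 37, 19, 16), (25, 37, 19, 8), (25, 37, 19, 9), (26, 14, 19, 1), (26, 14, 19, 16), (26, 14, 19, 8), (26, 14, 19, 9), (32, 17, 19, 1), (32, 17, 19, 16), (32, 17, 19, 8), (32, 17, 19, 9), (37, 34, 3, 26), (37, 34, 3, 30), (37, 34, 3, 31), (37, 34, 3, 35), (37, 34, 3, 9), (8, 34, 19, 1), (8, 34, 19, 16), (8, 34, 19, 8), (8, 34, 19, 9)}
(Q ⨝ T) ⋈ U (natural join on E): {(25, 37, 19, 1, a), (25, 37, 19, 1, w), (25, 37, 19, 16, a), (25, 37, 19, 16, w), (25, 37, 19, 8, a), (25, 37, 19, 8, w), (25, 37, 19, 9, a), (25, 37, 19, 9, w), (26, 14, 19, 1, c), (26, 14, 19, 1, v), (26, 14, 19, 16, c), (26, 14, 19, 16, v), (26, 14, 19, 8, c), (26, 14, 19, 8, v), (26, 14, 19, 9, c), (26, 14, 19, 9, v), (37, 34, 3, 26, t), (37, 34, 3, 30, t), (37, 34, 3, 31, t), (37, 34, 3, 35, t), (37, 34, 3, 9, t), (8, 34, 19, 1, t), (8, 34, 19, 16, t), (8, 34, 19, 8, t), (8, 34, 19, 9, t)}
σ[A != a]: keep tuples satisfying A != a → {(25, 37, 19, 1, w), (25, 37, 19, 16, w), (25, 37, 19, 8, w), (25, 37, 19, 9, w), (26, 14, 19, 1, c), (26, 14, 19, 1, v), (26, 14, 19, 16, c), (26, 14, 19, 16, v), (26, 14, 19, 8, c), (26, 14, 19, 8, v), (26, 14, 19, 9, c), (26, 14, 19, 9, v), (37, 34, 3, 26, t), (37, 34, 3, 30, t), (37, 34, 3, 31, t), (37, 34, 3, 35, t), (37, 34, 3, 9, t), (8, 34, 19, 1, t), (8, 34, 19, 16, t), (8, 34, 19, 8, t), (8, 34, 19, 9, t)}
σ[B != 35]: keep tuples satisfying B != 35 → {(25, 37, 19, 1, w), (25, 37, 19, 16, w), (25, 37, 19, 8, w), (25, 37, 19, 9, w), (26, 14, 19, 1, c), (26, 14, 19, 1, v), (26, 14, 19, 16, c), (26, 14, 19, 16, v), (26, 14, 19, 8, c), (26, 14, 19, 8, v), (26, 14, 19, 9, c), (26, 14, 19, 9, v), (37, 34, 3, 26, t), (37, 34, 3, 30, t), (37, 34, 3, 31, t), (37, 34, 3, 9, t), (8, 34, 19, 1, t), (8, 34, 19, 16, t), (8, 34, 19, 8, t), (8, 34, 19, 9, t)}
Projecting to E (17 duplicate(s) eliminated): {14, 34, 37}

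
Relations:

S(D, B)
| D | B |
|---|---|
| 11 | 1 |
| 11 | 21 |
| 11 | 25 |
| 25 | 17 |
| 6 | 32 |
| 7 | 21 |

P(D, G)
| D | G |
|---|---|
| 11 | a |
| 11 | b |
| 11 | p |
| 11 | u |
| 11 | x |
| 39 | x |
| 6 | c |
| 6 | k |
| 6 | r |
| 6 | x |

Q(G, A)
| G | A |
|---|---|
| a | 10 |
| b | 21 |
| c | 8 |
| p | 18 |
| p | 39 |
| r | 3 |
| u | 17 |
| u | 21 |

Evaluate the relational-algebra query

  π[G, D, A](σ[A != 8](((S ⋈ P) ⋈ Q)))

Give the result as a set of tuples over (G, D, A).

{(a, 11, 10), (b, 11, 21), (p, 11, 18), (p, 11, 39), (r, 6, 3), (u, 11, 17), (u, 11, 21)}

Natural join on D: {(11, 1, a), (11, 1, b), (11, 1, p), (11, 1, u), (11, 1, x), (11, 21, a), (11, 21, b), (11, 21, p), (11, 21, u), (11, 21, x), (11, 25, a), (11, 25, b), (11, 25, p), (11, 25, u), (11, 25, x), (6, 32, c), (6, 32, k), (6, 32, r), (6, 32, x)}
Natural join on G: {(11, 1, a, 10), (11, 1, b, 21), (11, 1, p, 18), (11, 1, p, 39), (11, 1, u, 17), (11, 1, u, 21), (11, 21, a, 10), (11, 21, b, 21), (11, 21, p, 18), (11, 21, p, 39), (11, 21, u, 17), (11, 21, u, 21), (11, 25, a, 10), (11, 25, b, 21), (11, 25, p, 18), (11, 25, p, 39), (11, 25, u, 17), (11, 25, u, 21), (6, 32, c, 8), (6, 32, r, 3)}
Filtering on A != 8 leaves {(11, 1, a, 10), (11, 1, b, 21), (11, 1, p, 18), (11, 1, p, 39), (11, 1, u, 17), (11, 1, u, 21), (11, 21, a, 10), (11, 21, b, 21), (11, 21, p, 18), (11, 21, p, 39), (11, 21, u, 17), (11, 21, u, 21), (11, 25, a, 10), (11, 25, b, 21), (11, 25, p, 18), (11, 25, p, 39), (11, 25, u, 17), (11, 25, u, 21), (6, 32, r, 3)}.
Keep only column(s) G, D, A (12 duplicate(s) eliminated): {(a, 11, 10), (b, 11, 21), (p, 11, 18), (p, 11, 39), (r, 6, 3), (u, 11, 17), (u, 11, 21)}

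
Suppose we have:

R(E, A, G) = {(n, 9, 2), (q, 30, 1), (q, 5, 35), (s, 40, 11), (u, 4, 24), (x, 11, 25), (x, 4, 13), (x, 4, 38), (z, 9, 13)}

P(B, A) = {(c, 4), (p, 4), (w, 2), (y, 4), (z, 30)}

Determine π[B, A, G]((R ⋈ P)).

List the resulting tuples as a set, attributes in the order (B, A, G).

{(c, 4, 13), (c, 4, 24), (c, 4, 38), (p, 4, 13), (p, 4, 24), (p, 4, 38), (y, 4, 13), (y, 4, 24), (y, 4, 38), (z, 30, 1)}

Joining R and P on A yields {(q, 30, 1, z), (u, 4, 24, c), (u, 4, 24, p), (u, 4, 24, y), (x, 4, 13, c), (x, 4, 13, p), (x, 4, 13, y), (x, 4, 38, c), (x, 4, 38, p), (x, 4, 38, y)}.
π[B, A, G]: project onto (B, A, G) → {(c, 4, 13), (c, 4, 24), (c, 4, 38), (p, 4, 13), (p, 4, 24), (p, 4, 38), (y, 4, 13), (y, 4, 24), (y, 4, 38), (z, 30, 1)}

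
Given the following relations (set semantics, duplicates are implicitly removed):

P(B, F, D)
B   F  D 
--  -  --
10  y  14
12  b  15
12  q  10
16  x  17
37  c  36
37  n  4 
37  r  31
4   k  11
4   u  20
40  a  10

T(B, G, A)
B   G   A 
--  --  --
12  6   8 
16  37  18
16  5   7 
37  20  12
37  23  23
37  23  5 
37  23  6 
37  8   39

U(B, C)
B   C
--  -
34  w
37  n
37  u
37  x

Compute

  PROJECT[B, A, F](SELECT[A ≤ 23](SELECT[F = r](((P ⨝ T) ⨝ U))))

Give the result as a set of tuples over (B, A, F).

{(37, 12, r), (37, 23, r), (37, 5, r), (37, 6, r)}

Natural join on B: {(12, b, 15, 6, 8), (12, q, 10, 6, 8), (16, x, 17, 37, 18), (16, x, 17, 5, 7), (37, c, 36, 20, 12), (37, c, 36, 23, 23), (37, c, 36, 23, 5), (37, c, 36, 23, 6), (37, c, 36, 8, 39), (37, n, 4, 20, 12), (37, n, 4, 23, 23), (37, n, 4, 23, 5), (37, n, 4, 23, 6), (37, n, 4, 8, 39), (37, r, 31, 20, 12), (37, r, 31, 23, 23), (37, r, 31, 23, 5), (37, r, 31, 23, 6), (37, r, 31, 8, 39)}
Natural join on B: {(37, c, 36, 20, 12, n), (37, c, 36, 20, 12, u), (37, c, 36, 20, 12, x), (37, c, 36, 23, 23, n), (37, c, 36, 23, 23, u), (37, c, 36, 23, 23, x), (37, c, 36, 23, 5, n), (37, c, 36, 23, 5, u), (37, c, 36, 23, 5, x), (37, c, 36, 23, 6, n), (37, c, 36, 23, 6, u), (37, c, 36, 23, 6, x), (37, c, 36, 8, 39, n), (37, c, 36, 8, 39, u), (37, c, 36, 8, 39, x), (37, n, 4, 20, 12, n), (37, n, 4, 20, 12, u), (37, n, 4, 20, 12, x), (37, n, 4, 23, 23, n), (37, n, 4, 23, 23, u), (37, n, 4, 23, 23, x), (37, n, 4, 23, 5, n), (37, n, 4, 23, 5, u), (37, n, 4, 23, 5, x), (37, n, 4, 23, 6, n), (37, n, 4, 23, 6, u), (37, n, 4, 23, 6, x), (37, n, 4, 8, 39, n), (37, n, 4, 8, 39, u), (37, n, 4, 8, 39, x), (37, r, 31, 20, 12, n), (37, r, 31, 20, 12, u), (37, r, 31, 20, 12, x), (37, r, 31, 23, 23, n), (37, r, 31, 23, 23, u), (37, r, 31, 23, 23, x), (37, r, 31, 23, 5, n), (37, r, 31, 23, 5, u), (37, r, 31, 23, 5, x), (37, r, 31, 23, 6, n), (37, r, 31, 23, 6, u), (37, r, 31, 23, 6, x), (37, r, 31, 8, 39, n), (37, r, 31, 8, 39, u), (37, r, 31, 8, 39, x)}
σ[F = r]: keep tuples satisfying F = r → {(37, r, 31, 20, 12, n), (37, r, 31, 20, 12, u), (37, r, 31, 20, 12, x), (37, r, 31, 23, 23, n), (37, r, 31, 23, 23, u), (37, r, 31, 23, 23, x), (37, r, 31, 23, 5, n), (37, r, 31, 23, 5, u), (37, r, 31, 23, 5, x), (37, r, 31, 23, 6, n), (37, r, 31, 23, 6, u), (37, r, 31, 23, 6, x), (37, r, 31, 8, 39, n), (37, r, 31, 8, 39, u), (37, r, 31, 8, 39, x)}
σ[A ≤ 23]: keep tuples satisfying A ≤ 23 → {(37, r, 31, 20, 12, n), (37, r, 31, 20, 12, u), (37, r, 31, 20, 12, x), (37, r, 31, 23, 23, n), (37, r, 31, 23, 23, u), (37, r, 31, 23, 23, x), (37, r, 31, 23, 5, n), (37, r, 31, 23, 5, u), (37, r, 31, 23, 5, x), (37, r, 31, 23, 6, n), (37, r, 31, 23, 6, u), (37, r, 31, 23, 6, x)}
Keep only column(s) B, A, F (8 duplicate(s) eliminated): {(37, 12, r), (37, 23, r), (37, 5, r), (37, 6, r)}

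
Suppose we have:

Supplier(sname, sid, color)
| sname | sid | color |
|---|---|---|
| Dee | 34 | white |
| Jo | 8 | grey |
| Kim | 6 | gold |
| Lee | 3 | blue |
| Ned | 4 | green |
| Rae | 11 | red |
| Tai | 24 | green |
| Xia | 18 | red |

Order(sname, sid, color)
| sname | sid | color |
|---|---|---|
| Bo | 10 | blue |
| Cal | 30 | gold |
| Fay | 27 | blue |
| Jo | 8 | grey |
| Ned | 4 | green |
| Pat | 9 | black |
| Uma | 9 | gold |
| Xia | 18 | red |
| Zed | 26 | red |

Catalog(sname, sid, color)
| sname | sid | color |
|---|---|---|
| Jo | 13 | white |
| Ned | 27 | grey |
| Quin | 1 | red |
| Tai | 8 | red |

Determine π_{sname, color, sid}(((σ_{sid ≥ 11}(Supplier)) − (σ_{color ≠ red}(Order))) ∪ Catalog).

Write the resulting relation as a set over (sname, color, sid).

{(Dee, white, 34), (Jo, white, 13), (Ned, grey, 27), (Quin, red, 1), (Rae, red, 11), (Tai, green, 24), (Tai, red, 8), (Xia, red, 18)}

Apply σ_{sid ≥ 11}; surviving tuples: {(Dee, 34, white), (Rae, 11, red), (Tai, 24, green), (Xia, 18, red)}
Apply σ_{color ≠ red}; surviving tuples: {(Bo, 10, blue), (Cal, 30, gold), (Fay, 27, blue), (Jo, 8, grey), (Ned, 4, green), (Pat, 9, black), (Uma, 9, gold)}
Difference: {(Dee, 34, white), (Rae, 11, red), (Tai, 24, green), (Xia, 18, red)} with {(Bo, 10, blue), (Cal, 30, gold), (Fay, 27, blue), (Jo, 8, grey), (Ned, 4, green), (Pat, 9, black), (Uma, 9, gold)} → {(Dee, 34, white), (Rae, 11, red), (Tai, 24, green), (Xia, 18, red)}
Union: {(Dee, 34, white), (Rae, 11, red), (Tai, 24, green), (Xia, 18, red)} with {(Jo, 13, white), (Ned, 27, grey), (Quin, 1, red), (Tai, 8, red)} → {(Dee, 34, white), (Jo, 13, white), (Ned, 27, grey), (Quin, 1, red), (Rae, 11, red), (Tai, 24, green), (Tai, 8, red), (Xia, 18, red)}
Keep only column(s) sname, color, sid: {(Dee, white, 34), (Jo, white, 13), (Ned, grey, 27), (Quin, red, 1), (Rae, red, 11), (Tai, green, 24), (Tai, red, 8), (Xia, red, 18)}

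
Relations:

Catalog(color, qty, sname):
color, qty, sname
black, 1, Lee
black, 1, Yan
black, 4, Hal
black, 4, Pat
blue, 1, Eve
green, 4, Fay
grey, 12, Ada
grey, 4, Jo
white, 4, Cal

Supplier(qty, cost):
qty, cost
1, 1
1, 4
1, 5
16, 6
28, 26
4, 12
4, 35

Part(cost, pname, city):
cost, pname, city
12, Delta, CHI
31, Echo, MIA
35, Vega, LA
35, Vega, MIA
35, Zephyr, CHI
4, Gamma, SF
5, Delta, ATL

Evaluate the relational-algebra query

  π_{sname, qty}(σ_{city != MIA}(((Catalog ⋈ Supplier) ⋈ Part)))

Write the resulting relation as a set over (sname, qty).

Natural join on qty: {(black, 1, Lee, 1), (black, 1, Lee, 4), (black, 1, Lee, 5), (black, 1, Yan, 1), (black, 1, Yan, 4), (black, 1, Yan, 5), (black, 4, Hal, 12), (black, 4, Hal, 35), (black, 4, Pat, 12), (black, 4, Pat, 35), (blue, 1, Eve, 1), (blue, 1, Eve, 4), (blue, 1, Eve, 5), (green, 4, Fay, 12), (green, 4, Fay, 35), (grey, 4, Jo, 12), (grey, 4, Jo, 35), (white, 4, Cal, 12), (white, 4, Cal, 35)}
Natural join on cost: {(black, 1, Lee, 4, Gamma, SF), (black, 1, Lee, 5, Delta, ATL), (black, 1, Yan, 4, Gamma, SF), (black, 1, Yan, 5, Delta, ATL), (black, 4, Hal, 12, Delta, CHI), (black, 4, Hal, 35, Vega, LA), (black, 4, Hal, 35, Vega, MIA), (black, 4, Hal, 35, Zephyr, CHI), (black, 4, Pat, 12, Delta, CHI), (black, 4, Pat, 35, Vega, LA), (black, 4, Pat, 35, Vega, MIA), (black, 4, Pat, 35, Zephyr, CHI), (blue, 1, Eve, 4, Gamma, SF), (blue, 1, Eve, 5, Delta, ATL), (green, 4, Fay, 12, Delta, CHI), (green, 4, Fay, 35, Vega, LA), (green, 4, Fay, 35, Vega, MIA), (green, 4, Fay, 35, Zephyr, CHI), (grey, 4, Jo, 12, Delta, CHI), (grey, 4, Jo, 35, Vega, LA), (grey, 4, Jo, 35, Vega, MIA), (grey, 4, Jo, 35, Zephyr, CHI), (white, 4, Cal, 12, Delta, CHI), (white, 4, Cal, 35, Vega, LA), (white, 4, Cal, 35, Vega, MIA), (white, 4, Cal, 35, Zephyr, CHI)}
σ[city != MIA]: keep tuples satisfying city != MIA → {(black, 1, Lee, 4, Gamma, SF), (black, 1, Lee, 5, Delta, ATL), (black, 1, Yan, 4, Gamma, SF), (black, 1, Yan, 5, Delta, ATL), (black, 4, Hal, 12, Delta, CHI), (black, 4, Hal, 35, Vega, LA), (black, 4, Hal, 35, Zephyr, CHI), (black, 4, Pat, 12, Delta, CHI), (black, 4, Pat, 35, Vega, LA), (black, 4, Pat, 35, Zephyr, CHI), (blue, 1, Eve, 4, Gamma, SF), (blue, 1, Eve, 5, Delta, ATL), (green, 4, Fay, 12, Delta, CHI), (green, 4, Fay, 35, Vega, LA), (green, 4, Fay, 35, Zephyr, CHI), (grey, 4, Jo, 12, Delta, CHI), (grey, 4, Jo, 35, Vega, LA), (grey, 4, Jo, 35, Zephyr, CHI), (white, 4, Cal, 12, Delta, CHI), (white, 4, Cal, 35, Vega, LA), (white, 4, Cal, 35, Zephyr, CHI)}
π_{sname, qty} gives {(Cal, 4), (Eve, 1), (Fay, 4), (Hal, 4), (Jo, 4), (Lee, 1), (Pat, 4), (Yan, 1)} (13 duplicate(s) eliminated).

{(Cal, 4), (Eve, 1), (Fay, 4), (Hal, 4), (Jo, 4), (Lee, 1), (Pat, 4), (Yan, 1)}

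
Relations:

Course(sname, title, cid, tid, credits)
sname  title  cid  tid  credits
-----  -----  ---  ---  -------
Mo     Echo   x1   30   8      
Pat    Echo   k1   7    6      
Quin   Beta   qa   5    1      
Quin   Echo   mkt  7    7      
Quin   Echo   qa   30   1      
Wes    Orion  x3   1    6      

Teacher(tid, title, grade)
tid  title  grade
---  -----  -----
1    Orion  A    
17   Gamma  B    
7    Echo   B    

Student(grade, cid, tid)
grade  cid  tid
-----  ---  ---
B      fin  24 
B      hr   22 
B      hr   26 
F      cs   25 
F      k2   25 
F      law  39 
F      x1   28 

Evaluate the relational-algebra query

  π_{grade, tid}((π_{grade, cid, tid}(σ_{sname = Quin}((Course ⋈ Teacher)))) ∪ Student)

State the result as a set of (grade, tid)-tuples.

Joining Course and Teacher on title, tid yields {(Pat, Echo, k1, 7, 6, B), (Quin, Echo, mkt, 7, 7, B), (Wes, Orion, x3, 1, 6, A)}.
Selection sname = Quin: {(Quin, Echo, mkt, 7, 7, B)}
Projecting to grade, cid, tid: {(B, mkt, 7)}
Union: {(B, mkt, 7)} with {(B, fin, 24), (B, hr, 22), (B, hr, 26), (F, cs, 25), (F, k2, 25), (F, law, 39), (F, x1, 28)} → {(B, fin, 24), (B, hr, 22), (B, hr, 26), (B, mkt, 7), (F, cs, 25), (F, k2, 25), (F, law, 39), (F, x1, 28)}
Projecting to grade, tid (1 duplicate(s) eliminated): {(B, 22), (B, 24), (B, 26), (B, 7), (F, 25), (F, 28), (F, 39)}

{(B, 22), (B, 24), (B, 26), (B, 7), (F, 25), (F, 28), (F, 39)}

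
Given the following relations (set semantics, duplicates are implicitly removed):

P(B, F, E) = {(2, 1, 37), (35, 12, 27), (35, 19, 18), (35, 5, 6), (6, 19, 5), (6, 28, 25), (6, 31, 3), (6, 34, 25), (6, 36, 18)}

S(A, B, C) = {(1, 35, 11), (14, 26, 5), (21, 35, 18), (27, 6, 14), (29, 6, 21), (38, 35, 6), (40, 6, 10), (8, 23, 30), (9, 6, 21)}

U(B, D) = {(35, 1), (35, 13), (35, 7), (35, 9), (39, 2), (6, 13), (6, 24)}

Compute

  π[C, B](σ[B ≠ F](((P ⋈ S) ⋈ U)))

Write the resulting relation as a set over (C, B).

Joining P and S on B yields {(35, 12, 27, 1, 11), (35, 12, 27, 21, 18), (35, 12, 27, 38, 6), (35, 19, 18, 1, 11), (35, 19, 18, 21, 18), (35, 19, 18, 38, 6), (35, 5, 6, 1, 11), (35, 5, 6, 21, 18), (35, 5, 6, 38, 6), (6, 19, 5, 27, 14), (6, 19, 5, 29, 21), (6, 19, 5, 40, 10), (6, 19, 5, 9, 21), (6, 28, 25, 27, 14), (6, 28, 25, 29, 21), (6, 28, 25, 40, 10), (6, 28, 25, 9, 21), (6, 31, 3, 27, 14), (6, 31, 3, 29, 21), (6, 31, 3, 40, 10), (6, 31, 3, 9, 21), (6, 34, 25, 27, 14), (6, 34, 25, 29, 21), (6, 34, 25, 40, 10), (6, 34, 25, 9, 21), (6, 36, 18, 27, 14), (6, 36, 18, 29, 21), (6, 36, 18, 40, 10), (6, 36, 18, 9, 21)}.
Joining (P ⋈ S) and U on B yields {(35, 12, 27, 1, 11, 1), (35, 12, 27, 1, 11, 13), (35, 12, 27, 1, 11, 7), (35, 12, 27, 1, 11, 9), (35, 12, 27, 21, 18, 1), (35, 12, 27, 21, 18, 13), (35, 12, 27, 21, 18, 7), (35, 12, 27, 21, 18, 9), (35, 12, 27, 38, 6, 1), (35, 12, 27, 38, 6, 13), (35, 12, 27, 38, 6, 7), (35, 12, 27, 38, 6, 9), (35, 19, 18, 1, 11, 1), (35, 19, 18, 1, 11, 13), (35, 19, 18, 1, 11, 7), (35, 19, 18, 1, 11, 9), (35, 19, 18, 21, 18, 1), (35, 19, 18, 21, 18, 13), (35, 19, 18, 21, 18, 7), (35, 19, 18, 21, 18, 9), (35, 19, 18, 38, 6, 1), (35, 19, 18, 38, 6, 13), (35, 19, 18, 38, 6, 7), (35, 19, 18, 38, 6, 9), (35, 5, 6, 1, 11, 1), (35, 5, 6, 1, 11, 13), (35, 5, 6, 1, 11, 7), (35, 5, 6, 1, 11, 9), (35, 5, 6, 21, 18, 1), (35, 5, 6, 21, 18, 13), (35, 5, 6, 21, 18, 7), (35, 5, 6, 21, 18, 9), (35, 5, 6, 38, 6, 1), (35, 5, 6, 38, 6, 13), (35, 5, 6, 38, 6, 7), (35, 5, 6, 38, 6, 9), (6, 19, 5, 27, 14, 13), (6, 19, 5, 27, 14, 24), (6, 19, 5, 29, 21, 13), (6, 19, 5, 29, 21, 24), (6, 19, 5, 40, 10, 13), (6, 19, 5, 40, 10, 24), (6, 19, 5, 9, 21, 13), (6, 19, 5, 9, 21, 24), (6, 28, 25, 27, 14, 13), (6, 28, 25, 27, 14, 24), (6, 28, 25, 29, 21, 13), (6, 28, 25, 29, 21, 24), (6, 28, 25, 40, 10, 13), (6, 28, 25, 40, 10, 24), (6, 28, 25, 9, 21, 13), (6, 28, 25, 9, 21, 24), (6, 31, 3, 27, 14, 13), (6, 31, 3, 27, 14, 24), (6, 31, 3, 29, 21, 13), (6, 31, 3, 29, 21, 24), (6, 31, 3, 40, 10, 13), (6, 31, 3, 40, 10, 24), (6, 31, 3, 9, 21, 13), (6, 31, 3, 9, 21, 24), (6, 34, 25, 27, 14, 13), (6, 34, 25, 27, 14, 24), (6, 34, 25, 29, 21, 13), (6, 34, 25, 29, 21, 24), (6, 34, 25, 40, 10, 13), (6, 34, 25, 40, 10, 24), (6, 34, 25, 9, 21, 13), (6, 34, 25, 9, 21, 24), (6, 36, 18, 27, 14, 13), (6, 36, 18, 27, 14, 24), (6, 36, 18, 29, 21, 13), (6, 36, 18, 29, 21, 24), (6, 36, 18, 40, 10, 13), (6, 36, 18, 40, 10, 24), (6, 36, 18, 9, 21, 13), (6, 36, 18, 9, 21, 24)}.
σ[B ≠ F]: keep tuples satisfying B ≠ F → {(35, 12, 27, 1, 11, 1), (35, 12, 27, 1, 11, 13), (35, 12, 27, 1, 11, 7), (35, 12, 27, 1, 11, 9), (35, 12, 27, 21, 18, 1), (35, 12, 27, 21, 18, 13), (35, 12, 27, 21, 18, 7), (35, 12, 27, 21, 18, 9), (35, 12, 27, 38, 6, 1), (35, 12, 27, 38, 6, 13), (35, 12, 27, 38, 6, 7), (35, 12, 27, 38, 6, 9), (35, 19, 18, 1, 11, 1), (35, 19, 18, 1, 11, 13), (35, 19, 18, 1, 11, 7), (35, 19, 18, 1, 11, 9), (35, 19, 18, 21, 18, 1), (35, 19, 18, 21, 18, 13), (35, 19, 18, 21, 18, 7), (35, 19, 18, 21, 18, 9), (35, 19, 18, 38, 6, 1), (35, 19, 18, 38, 6, 13), (35, 19, 18, 38, 6, 7), (35, 19, 18, 38, 6, 9), (35, 5, 6, 1, 11, 1), (35, 5, 6, 1, 11, 13), (35, 5, 6, 1, 11, 7), (35, 5, 6, 1, 11, 9), (35, 5, 6, 21, 18, 1), (35, 5, 6, 21, 18, 13), (35, 5, 6, 21, 18, 7), (35, 5, 6, 21, 18, 9), (35, 5, 6, 38, 6, 1), (35, 5, 6, 38, 6, 13), (35, 5, 6, 38, 6, 7), (35, 5, 6, 38, 6, 9), (6, 19, 5, 27, 14, 13), (6, 19, 5, 27, 14, 24), (6, 19, 5, 29, 21, 13), (6, 19, 5, 29, 21, 24), (6, 19, 5, 40, 10, 13), (6, 19, 5, 40, 10, 24), (6, 19, 5, 9, 21, 13), (6, 19, 5, 9, 21, 24), (6, 28, 25, 27, 14, 13), (6, 28, 25, 27, 14, 24), (6, 28, 25, 29, 21, 13), (6, 28, 25, 29, 21, 24), (6, 28, 25, 40, 10, 13), (6, 28, 25, 40, 10, 24), (6, 28, 25, 9, 21, 13), (6, 28, 25, 9, 21, 24), (6, 31, 3, 27, 14, 13), (6, 31, 3, 27, 14, 24), (6, 31, 3, 29, 21, 13), (6, 31, 3, 29, 21, 24), (6, 31, 3, 40, 10, 13), (6, 31, 3, 40, 10, 24), (6, 31, 3, 9, 21, 13), (6, 31, 3, 9, 21, 24), (6, 34, 25, 27, 14, 13), (6, 34, 25, 27, 14, 24), (6, 34, 25, 29, 21, 13), (6, 34, 25, 29, 21, 24), (6, 34, 25, 40, 10, 13), (6, 34, 25, 40, 10, 24), (6, 34, 25, 9, 21, 13), (6, 34, 25, 9, 21, 24), (6, 36, 18, 27, 14, 13), (6, 36, 18, 27, 14, 24), (6, 36, 18, 29, 21, 13), (6, 36, 18, 29, 21, 24), (6, 36, 18, 40, 10, 13), (6, 36, 18, 40, 10, 24), (6, 36, 18, 9, 21, 13), (6, 36, 18, 9, 21, 24)}
Projecting to C, B (70 duplicate(s) eliminated): {(10, 6), (11, 35), (14, 6), (18, 35), (21, 6), (6, 35)}

{(10, 6), (11, 35), (14, 6), (18, 35), (21, 6), (6, 35)}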